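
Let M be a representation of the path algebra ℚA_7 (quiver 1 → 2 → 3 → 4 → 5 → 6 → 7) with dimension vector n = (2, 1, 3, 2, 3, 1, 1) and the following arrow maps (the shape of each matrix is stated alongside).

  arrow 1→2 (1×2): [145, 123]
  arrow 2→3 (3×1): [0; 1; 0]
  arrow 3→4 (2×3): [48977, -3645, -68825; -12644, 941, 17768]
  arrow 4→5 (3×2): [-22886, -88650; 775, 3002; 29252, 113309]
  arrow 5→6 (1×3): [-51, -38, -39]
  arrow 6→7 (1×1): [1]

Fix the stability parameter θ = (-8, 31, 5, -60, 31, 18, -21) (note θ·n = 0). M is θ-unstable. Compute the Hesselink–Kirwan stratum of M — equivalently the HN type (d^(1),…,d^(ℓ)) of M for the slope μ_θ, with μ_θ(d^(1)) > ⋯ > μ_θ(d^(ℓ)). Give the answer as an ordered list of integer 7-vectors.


Interval decomposition of M: I[1,1], I[1,7], I[3,3], I[3,5], I[5,5].
HN type (ℓ=5): μ^(1)=31; μ^(2)=28/3; μ^(3)=5; μ^(4)=-8; μ^(5)=-55/2

((0, 0, 0, 0, 2, 0, 0); (0, 0, 0, 0, 1, 1, 1); (0, 0, 1, 0, 0, 0, 0); (2, 1, 1, 1, 0, 0, 0); (0, 0, 1, 1, 0, 0, 0))


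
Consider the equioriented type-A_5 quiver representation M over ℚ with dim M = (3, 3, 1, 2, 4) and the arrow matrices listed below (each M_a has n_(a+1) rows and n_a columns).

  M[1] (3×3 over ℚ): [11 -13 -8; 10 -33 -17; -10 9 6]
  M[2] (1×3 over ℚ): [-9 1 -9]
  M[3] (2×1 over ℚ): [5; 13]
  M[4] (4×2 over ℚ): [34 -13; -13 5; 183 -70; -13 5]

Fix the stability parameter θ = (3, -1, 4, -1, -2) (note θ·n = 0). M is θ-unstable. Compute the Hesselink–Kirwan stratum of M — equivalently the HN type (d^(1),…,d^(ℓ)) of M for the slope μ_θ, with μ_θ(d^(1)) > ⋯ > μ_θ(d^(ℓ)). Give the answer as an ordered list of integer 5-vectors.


Via rank(M_{q-1}∘⋯∘M_p): M ≅ I[1,2]^2, I[1,5], I[4,5], I[5,5]^2.
μ_θ-semistable layers: μ^(1)=1; μ^(2)=3/5; μ^(3)=-3/2; μ^(4)=-2

((2, 2, 0, 0, 0); (1, 1, 1, 1, 1); (0, 0, 0, 1, 1); (0, 0, 0, 0, 2))


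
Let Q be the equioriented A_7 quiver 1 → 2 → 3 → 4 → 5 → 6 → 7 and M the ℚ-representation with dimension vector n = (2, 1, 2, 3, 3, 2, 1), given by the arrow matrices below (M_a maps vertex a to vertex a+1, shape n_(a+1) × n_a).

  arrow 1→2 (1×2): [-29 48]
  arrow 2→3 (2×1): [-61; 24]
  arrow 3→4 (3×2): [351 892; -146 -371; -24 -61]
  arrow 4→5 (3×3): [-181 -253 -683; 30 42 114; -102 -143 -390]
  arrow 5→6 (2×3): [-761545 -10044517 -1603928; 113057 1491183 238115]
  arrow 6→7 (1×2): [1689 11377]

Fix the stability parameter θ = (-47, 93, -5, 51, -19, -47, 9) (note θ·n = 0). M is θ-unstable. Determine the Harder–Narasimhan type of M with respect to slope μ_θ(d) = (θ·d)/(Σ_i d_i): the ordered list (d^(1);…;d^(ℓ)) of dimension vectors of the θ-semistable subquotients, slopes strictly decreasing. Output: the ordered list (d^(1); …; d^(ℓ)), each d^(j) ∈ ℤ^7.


Barcode: M ≅ I[1,1], I[1,6], I[3,7], I[4,4], I[5,5]. HN layers by μ_θ (6 steps, strictly decreasing):
  μ^(1)=51; μ^(2)=73/5; μ^(3)=9; μ^(4)=-5; μ^(5)=-19; μ^(6)=-47

((0, 0, 0, 1, 0, 0, 0); (0, 1, 1, 1, 1, 1, 0); (0, 0, 0, 0, 0, 0, 1); (0, 0, 1, 1, 1, 1, 0); (0, 0, 0, 0, 1, 0, 0); (2, 0, 0, 0, 0, 0, 0))


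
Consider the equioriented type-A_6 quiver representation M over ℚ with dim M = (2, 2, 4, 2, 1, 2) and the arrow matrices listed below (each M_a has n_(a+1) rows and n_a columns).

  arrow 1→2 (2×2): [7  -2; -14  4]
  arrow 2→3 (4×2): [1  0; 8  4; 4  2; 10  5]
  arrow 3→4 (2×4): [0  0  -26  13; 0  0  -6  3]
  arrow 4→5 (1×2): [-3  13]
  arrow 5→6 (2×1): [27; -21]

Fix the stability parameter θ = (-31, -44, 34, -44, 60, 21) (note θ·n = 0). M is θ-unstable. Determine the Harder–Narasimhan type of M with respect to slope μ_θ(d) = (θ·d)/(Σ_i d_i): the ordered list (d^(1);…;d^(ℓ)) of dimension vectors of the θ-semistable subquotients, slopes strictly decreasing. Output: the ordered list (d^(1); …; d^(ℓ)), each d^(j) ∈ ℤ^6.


Via rank(M_{q-1}∘⋯∘M_p): M ≅ I[1,1], I[1,3], I[2,4], I[3,3]^2, I[4,6], I[6,6].
μ_θ-semistable layers: μ^(1)=81/2; μ^(2)=34; μ^(3)=21; μ^(4)=-5; μ^(5)=-31; μ^(6)=-75/2; μ^(7)=-44

((0, 0, 0, 0, 1, 1); (0, 0, 3, 0, 0, 0); (0, 0, 0, 0, 0, 1); (0, 0, 1, 1, 0, 0); (1, 0, 0, 0, 0, 0); (1, 1, 0, 0, 0, 0); (0, 1, 0, 1, 0, 0))


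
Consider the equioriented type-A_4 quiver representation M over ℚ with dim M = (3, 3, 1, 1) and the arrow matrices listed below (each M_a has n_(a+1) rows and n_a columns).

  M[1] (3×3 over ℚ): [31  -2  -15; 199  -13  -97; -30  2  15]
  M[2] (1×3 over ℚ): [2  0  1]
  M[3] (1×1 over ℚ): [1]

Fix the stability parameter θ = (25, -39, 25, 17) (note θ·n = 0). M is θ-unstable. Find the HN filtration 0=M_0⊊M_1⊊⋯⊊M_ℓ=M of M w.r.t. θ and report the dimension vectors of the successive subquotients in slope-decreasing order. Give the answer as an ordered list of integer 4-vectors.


Via rank(M_{q-1}∘⋯∘M_p): M ≅ I[1,2]^2, I[1,4].
μ_θ-semistable layers: μ^(1)=21; μ^(2)=-7

((0, 0, 1, 1); (3, 3, 0, 0))


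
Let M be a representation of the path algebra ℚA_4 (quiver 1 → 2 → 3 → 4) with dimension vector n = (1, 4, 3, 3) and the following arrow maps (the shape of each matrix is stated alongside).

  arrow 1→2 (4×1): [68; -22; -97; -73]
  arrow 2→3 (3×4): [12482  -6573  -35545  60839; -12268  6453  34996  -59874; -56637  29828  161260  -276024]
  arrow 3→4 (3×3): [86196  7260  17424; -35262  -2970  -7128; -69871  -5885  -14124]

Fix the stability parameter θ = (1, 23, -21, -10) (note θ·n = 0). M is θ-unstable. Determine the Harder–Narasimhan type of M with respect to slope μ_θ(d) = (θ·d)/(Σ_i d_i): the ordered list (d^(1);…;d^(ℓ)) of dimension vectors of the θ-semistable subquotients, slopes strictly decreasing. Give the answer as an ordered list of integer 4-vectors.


Barcode: M ≅ I[1,2], I[2,3]^2, I[2,4], I[4,4]^2. HN layers by μ_θ (4 steps, strictly decreasing):
  μ^(1)=23; μ^(2)=1; μ^(3)=-8/3; μ^(4)=-10

((0, 1, 0, 0); (1, 2, 2, 0); (0, 1, 1, 1); (0, 0, 0, 2))


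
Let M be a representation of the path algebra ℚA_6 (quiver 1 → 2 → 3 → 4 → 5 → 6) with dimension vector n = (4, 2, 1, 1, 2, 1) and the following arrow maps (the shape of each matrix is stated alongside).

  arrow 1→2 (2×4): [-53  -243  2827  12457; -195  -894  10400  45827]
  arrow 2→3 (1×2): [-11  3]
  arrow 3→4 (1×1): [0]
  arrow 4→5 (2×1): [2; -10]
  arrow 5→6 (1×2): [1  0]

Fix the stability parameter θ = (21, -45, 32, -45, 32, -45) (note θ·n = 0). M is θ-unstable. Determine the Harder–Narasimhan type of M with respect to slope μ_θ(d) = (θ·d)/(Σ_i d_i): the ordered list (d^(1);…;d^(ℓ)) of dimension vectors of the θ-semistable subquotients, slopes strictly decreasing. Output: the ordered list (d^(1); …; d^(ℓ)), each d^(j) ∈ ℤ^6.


Interval decomposition of M: I[1,1]^2, I[1,2], I[1,3], I[4,6], I[5,5].
HN type (ℓ=5): μ^(1)=32; μ^(2)=21; μ^(3)=-13/2; μ^(4)=-12; μ^(5)=-45

((0, 0, 1, 0, 1, 0); (2, 0, 0, 0, 0, 0); (0, 0, 0, 0, 1, 1); (2, 2, 0, 0, 0, 0); (0, 0, 0, 1, 0, 0))


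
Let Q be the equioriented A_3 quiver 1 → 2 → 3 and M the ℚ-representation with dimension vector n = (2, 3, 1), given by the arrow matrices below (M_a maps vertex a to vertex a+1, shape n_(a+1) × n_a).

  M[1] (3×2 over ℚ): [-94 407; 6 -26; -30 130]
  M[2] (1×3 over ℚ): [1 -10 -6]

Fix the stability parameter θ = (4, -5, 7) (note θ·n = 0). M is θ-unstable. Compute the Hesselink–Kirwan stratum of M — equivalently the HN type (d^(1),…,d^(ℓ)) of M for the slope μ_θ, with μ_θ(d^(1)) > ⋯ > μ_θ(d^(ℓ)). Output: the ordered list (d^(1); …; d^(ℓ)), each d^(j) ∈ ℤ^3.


Barcode: M ≅ I[1,2], I[1,3], I[2,2]. HN layers by μ_θ (3 steps, strictly decreasing):
  μ^(1)=7; μ^(2)=-1/2; μ^(3)=-5

((0, 0, 1); (2, 2, 0); (0, 1, 0))


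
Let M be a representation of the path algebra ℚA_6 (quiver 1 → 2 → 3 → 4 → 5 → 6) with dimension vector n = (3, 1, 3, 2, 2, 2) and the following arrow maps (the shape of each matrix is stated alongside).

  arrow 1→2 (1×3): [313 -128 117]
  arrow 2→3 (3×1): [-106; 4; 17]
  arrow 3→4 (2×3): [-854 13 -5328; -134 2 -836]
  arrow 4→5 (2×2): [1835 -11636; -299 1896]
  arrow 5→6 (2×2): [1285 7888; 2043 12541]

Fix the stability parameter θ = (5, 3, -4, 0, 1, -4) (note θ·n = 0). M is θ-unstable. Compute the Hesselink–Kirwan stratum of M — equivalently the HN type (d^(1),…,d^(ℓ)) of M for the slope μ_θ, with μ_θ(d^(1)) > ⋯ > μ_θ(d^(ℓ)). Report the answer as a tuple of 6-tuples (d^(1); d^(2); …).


Interval decomposition of M: I[1,1]^2, I[1,3], I[3,6]^2.
HN type (ℓ=4): μ^(1)=5; μ^(2)=4/3; μ^(3)=-1; μ^(4)=-4

((2, 0, 0, 0, 0, 0); (1, 1, 1, 0, 0, 0); (0, 0, 0, 2, 2, 2); (0, 0, 2, 0, 0, 0))


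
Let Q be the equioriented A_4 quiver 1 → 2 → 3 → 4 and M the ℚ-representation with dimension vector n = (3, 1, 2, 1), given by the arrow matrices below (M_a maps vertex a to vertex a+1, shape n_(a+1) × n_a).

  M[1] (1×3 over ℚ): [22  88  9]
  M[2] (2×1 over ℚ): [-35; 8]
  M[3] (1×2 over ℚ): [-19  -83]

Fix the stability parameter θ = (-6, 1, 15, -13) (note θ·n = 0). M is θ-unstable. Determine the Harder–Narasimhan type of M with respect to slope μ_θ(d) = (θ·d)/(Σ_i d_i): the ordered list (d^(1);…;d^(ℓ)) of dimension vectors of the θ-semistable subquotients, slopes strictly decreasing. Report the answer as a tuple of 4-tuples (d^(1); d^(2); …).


Barcode: M ≅ I[1,1]^2, I[1,4], I[3,3]. HN layers by μ_θ (3 steps, strictly decreasing):
  μ^(1)=15; μ^(2)=1; μ^(3)=-6

((0, 0, 1, 0); (0, 1, 1, 1); (3, 0, 0, 0))


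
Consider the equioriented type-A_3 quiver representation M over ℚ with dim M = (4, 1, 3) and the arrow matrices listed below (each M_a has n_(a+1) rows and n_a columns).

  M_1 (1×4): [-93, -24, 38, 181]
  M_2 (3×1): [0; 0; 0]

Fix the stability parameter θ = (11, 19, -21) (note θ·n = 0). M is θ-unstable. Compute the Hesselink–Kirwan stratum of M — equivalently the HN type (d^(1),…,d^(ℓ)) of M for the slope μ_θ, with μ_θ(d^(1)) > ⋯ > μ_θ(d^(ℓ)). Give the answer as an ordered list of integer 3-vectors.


Via rank(M_{q-1}∘⋯∘M_p): M ≅ I[1,1]^3, I[1,2], I[3,3]^3.
μ_θ-semistable layers: μ^(1)=19; μ^(2)=11; μ^(3)=-21

((0, 1, 0); (4, 0, 0); (0, 0, 3))


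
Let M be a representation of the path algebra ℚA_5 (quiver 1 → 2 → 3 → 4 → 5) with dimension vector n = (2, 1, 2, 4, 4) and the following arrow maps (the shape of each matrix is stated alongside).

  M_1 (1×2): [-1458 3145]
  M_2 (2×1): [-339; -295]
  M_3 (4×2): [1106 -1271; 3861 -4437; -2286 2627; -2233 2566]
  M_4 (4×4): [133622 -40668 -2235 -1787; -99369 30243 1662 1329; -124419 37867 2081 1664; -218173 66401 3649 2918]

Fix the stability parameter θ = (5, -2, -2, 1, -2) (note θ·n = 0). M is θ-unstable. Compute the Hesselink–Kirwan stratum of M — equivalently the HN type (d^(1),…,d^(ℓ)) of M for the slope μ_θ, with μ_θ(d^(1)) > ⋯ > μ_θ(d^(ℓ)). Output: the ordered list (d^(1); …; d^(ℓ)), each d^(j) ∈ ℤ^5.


Interval decomposition of M: I[1,1], I[1,4], I[3,5], I[4,4], I[4,5], I[5,5]^2.
HN type (ℓ=5): μ^(1)=5; μ^(2)=1; μ^(3)=1/3; μ^(4)=-1/2; μ^(5)=-2

((1, 0, 0, 0, 0); (0, 0, 0, 2, 0); (1, 1, 1, 0, 0); (0, 0, 0, 2, 2); (0, 0, 1, 0, 2))


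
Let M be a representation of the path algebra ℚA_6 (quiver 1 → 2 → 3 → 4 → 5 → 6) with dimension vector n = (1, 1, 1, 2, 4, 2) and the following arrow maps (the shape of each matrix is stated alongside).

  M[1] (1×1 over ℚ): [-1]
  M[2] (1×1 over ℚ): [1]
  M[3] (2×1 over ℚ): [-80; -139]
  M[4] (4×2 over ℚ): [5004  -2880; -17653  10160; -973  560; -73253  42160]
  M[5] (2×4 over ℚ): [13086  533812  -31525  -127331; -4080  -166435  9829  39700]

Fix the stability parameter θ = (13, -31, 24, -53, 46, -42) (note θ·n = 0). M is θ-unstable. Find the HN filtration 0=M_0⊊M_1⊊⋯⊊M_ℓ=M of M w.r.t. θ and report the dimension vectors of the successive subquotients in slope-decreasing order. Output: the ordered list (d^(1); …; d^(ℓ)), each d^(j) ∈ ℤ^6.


Interval decomposition of M: I[1,4], I[4,6], I[5,5]^2, I[5,6].
HN type (ℓ=4): μ^(1)=46; μ^(2)=2; μ^(3)=-47/4; μ^(4)=-53

((0, 0, 0, 0, 2, 0); (0, 0, 0, 0, 2, 2); (1, 1, 1, 1, 0, 0); (0, 0, 0, 1, 0, 0))


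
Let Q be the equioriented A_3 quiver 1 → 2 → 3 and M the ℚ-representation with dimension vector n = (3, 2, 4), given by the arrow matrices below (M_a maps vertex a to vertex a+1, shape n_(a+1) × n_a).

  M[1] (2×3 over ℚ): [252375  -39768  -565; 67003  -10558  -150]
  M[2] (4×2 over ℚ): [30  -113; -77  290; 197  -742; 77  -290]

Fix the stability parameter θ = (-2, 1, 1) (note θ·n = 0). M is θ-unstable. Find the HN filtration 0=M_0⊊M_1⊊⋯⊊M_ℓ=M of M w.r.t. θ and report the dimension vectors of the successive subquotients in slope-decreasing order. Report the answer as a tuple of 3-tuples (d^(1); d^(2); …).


Barcode: M ≅ I[1,1], I[1,3]^2, I[3,3]^2. HN layers by μ_θ (2 steps, strictly decreasing):
  μ^(1)=1; μ^(2)=-2

((0, 2, 4); (3, 0, 0))


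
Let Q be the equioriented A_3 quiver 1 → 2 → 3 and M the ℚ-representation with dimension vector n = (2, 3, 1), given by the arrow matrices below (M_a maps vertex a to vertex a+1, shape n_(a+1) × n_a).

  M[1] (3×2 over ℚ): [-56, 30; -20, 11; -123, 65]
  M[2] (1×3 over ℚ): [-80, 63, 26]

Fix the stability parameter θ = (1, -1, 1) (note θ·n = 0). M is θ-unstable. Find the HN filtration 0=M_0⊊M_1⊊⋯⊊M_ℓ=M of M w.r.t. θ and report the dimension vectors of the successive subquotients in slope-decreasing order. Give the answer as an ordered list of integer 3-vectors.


Barcode: M ≅ I[1,2], I[1,3], I[2,2]. HN layers by μ_θ (3 steps, strictly decreasing):
  μ^(1)=1; μ^(2)=0; μ^(3)=-1

((0, 0, 1); (2, 2, 0); (0, 1, 0))


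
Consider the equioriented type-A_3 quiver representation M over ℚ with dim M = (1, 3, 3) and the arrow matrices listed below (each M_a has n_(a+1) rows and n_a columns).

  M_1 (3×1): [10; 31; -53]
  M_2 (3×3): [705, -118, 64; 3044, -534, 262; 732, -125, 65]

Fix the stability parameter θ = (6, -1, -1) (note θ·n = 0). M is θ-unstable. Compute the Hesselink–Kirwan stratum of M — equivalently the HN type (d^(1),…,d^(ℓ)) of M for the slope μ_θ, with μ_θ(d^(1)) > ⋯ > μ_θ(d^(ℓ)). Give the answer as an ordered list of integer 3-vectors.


Via rank(M_{q-1}∘⋯∘M_p): M ≅ I[1,2], I[2,3]^2, I[3,3].
μ_θ-semistable layers: μ^(1)=5/2; μ^(2)=-1

((1, 1, 0); (0, 2, 3))


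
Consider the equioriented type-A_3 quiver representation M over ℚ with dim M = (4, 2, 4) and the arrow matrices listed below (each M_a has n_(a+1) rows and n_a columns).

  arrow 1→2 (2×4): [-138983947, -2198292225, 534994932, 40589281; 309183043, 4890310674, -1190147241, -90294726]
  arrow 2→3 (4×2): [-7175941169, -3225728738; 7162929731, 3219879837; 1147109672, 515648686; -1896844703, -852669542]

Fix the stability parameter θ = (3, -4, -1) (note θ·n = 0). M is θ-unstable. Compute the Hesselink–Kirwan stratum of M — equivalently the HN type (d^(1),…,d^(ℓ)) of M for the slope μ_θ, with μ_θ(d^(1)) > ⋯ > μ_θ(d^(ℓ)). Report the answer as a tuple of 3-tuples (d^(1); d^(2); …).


Barcode: M ≅ I[1,1]^2, I[1,3]^2, I[3,3]^2. HN layers by μ_θ (3 steps, strictly decreasing):
  μ^(1)=3; μ^(2)=-2/3; μ^(3)=-1

((2, 0, 0); (2, 2, 2); (0, 0, 2))


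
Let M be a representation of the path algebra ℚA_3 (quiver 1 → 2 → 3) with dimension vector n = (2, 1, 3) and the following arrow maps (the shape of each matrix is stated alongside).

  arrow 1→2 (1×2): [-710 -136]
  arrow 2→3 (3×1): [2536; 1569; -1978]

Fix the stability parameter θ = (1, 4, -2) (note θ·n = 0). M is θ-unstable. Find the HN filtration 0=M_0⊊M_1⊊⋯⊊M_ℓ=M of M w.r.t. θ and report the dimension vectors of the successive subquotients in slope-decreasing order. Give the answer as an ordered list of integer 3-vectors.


Via rank(M_{q-1}∘⋯∘M_p): M ≅ I[1,1], I[1,3], I[3,3]^2.
μ_θ-semistable layers: μ^(1)=1; μ^(2)=-2

((2, 1, 1); (0, 0, 2))


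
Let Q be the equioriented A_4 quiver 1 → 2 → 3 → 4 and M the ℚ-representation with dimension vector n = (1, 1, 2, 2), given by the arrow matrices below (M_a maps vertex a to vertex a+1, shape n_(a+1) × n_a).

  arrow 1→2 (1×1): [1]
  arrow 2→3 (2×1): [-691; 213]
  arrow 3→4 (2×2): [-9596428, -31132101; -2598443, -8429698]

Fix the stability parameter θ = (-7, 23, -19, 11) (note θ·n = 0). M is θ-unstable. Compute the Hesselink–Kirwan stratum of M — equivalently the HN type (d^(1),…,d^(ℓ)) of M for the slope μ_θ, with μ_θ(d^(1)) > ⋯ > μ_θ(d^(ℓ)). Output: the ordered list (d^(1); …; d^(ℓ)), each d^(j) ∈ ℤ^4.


Interval decomposition of M: I[1,4], I[3,4].
HN type (ℓ=4): μ^(1)=11; μ^(2)=2; μ^(3)=-7; μ^(4)=-19

((0, 0, 0, 2); (0, 1, 1, 0); (1, 0, 0, 0); (0, 0, 1, 0))


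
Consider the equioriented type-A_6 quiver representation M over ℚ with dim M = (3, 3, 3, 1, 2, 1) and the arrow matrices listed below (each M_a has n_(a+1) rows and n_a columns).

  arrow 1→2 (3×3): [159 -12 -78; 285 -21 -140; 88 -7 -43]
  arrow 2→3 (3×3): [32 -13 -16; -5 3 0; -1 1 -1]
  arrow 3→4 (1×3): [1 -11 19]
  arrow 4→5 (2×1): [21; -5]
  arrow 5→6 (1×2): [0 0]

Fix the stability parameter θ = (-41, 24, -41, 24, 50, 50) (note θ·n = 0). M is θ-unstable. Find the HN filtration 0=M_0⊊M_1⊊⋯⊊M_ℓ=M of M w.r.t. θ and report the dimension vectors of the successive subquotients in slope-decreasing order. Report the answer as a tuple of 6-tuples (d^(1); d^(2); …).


Via rank(M_{q-1}∘⋯∘M_p): M ≅ I[1,3]^2, I[1,5], I[5,5], I[6,6].
μ_θ-semistable layers: μ^(1)=50; μ^(2)=24; μ^(3)=-17/2; μ^(4)=-41

((0, 0, 0, 0, 2, 1); (0, 0, 0, 1, 0, 0); (0, 3, 3, 0, 0, 0); (3, 0, 0, 0, 0, 0))


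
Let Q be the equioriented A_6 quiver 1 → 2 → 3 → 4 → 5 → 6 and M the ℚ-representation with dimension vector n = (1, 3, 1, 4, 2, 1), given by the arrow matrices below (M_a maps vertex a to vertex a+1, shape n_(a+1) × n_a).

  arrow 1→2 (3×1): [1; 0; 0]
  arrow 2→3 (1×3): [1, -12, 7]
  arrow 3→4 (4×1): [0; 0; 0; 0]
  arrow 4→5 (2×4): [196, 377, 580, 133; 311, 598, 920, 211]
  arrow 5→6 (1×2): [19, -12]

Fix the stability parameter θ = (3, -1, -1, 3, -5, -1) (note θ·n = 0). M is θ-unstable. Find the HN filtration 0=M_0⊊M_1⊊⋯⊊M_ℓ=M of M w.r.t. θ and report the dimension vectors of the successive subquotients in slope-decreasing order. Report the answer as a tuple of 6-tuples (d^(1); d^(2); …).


Via rank(M_{q-1}∘⋯∘M_p): M ≅ I[1,3], I[2,2]^2, I[4,4]^2, I[4,5], I[4,6].
μ_θ-semistable layers: μ^(1)=3; μ^(2)=1/3; μ^(3)=-1

((0, 0, 0, 2, 0, 0); (1, 1, 1, 0, 0, 0); (0, 2, 0, 2, 2, 1))


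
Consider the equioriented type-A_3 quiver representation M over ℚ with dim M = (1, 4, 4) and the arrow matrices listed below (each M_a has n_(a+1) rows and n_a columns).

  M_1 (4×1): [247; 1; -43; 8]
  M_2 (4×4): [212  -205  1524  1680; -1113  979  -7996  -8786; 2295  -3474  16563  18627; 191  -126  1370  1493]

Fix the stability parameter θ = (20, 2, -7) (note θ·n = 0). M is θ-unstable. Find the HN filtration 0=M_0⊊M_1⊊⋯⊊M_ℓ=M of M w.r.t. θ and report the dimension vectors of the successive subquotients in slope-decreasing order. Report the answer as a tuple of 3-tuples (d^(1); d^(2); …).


Interval decomposition of M: I[1,3], I[2,3]^3.
HN type (ℓ=2): μ^(1)=5; μ^(2)=-5/2

((1, 1, 1); (0, 3, 3))


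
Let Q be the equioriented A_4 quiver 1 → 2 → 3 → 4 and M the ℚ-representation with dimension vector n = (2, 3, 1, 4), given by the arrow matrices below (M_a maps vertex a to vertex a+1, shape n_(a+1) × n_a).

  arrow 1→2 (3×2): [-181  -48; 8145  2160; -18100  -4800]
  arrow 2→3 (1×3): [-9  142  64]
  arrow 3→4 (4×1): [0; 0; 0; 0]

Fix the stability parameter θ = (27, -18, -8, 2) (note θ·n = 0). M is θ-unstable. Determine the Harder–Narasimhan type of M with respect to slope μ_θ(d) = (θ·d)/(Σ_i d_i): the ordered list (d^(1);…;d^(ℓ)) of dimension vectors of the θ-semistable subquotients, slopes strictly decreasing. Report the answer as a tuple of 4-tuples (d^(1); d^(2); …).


Via rank(M_{q-1}∘⋯∘M_p): M ≅ I[1,1], I[1,3], I[2,2]^2, I[4,4]^4.
μ_θ-semistable layers: μ^(1)=27; μ^(2)=2; μ^(3)=1/3; μ^(4)=-18

((1, 0, 0, 0); (0, 0, 0, 4); (1, 1, 1, 0); (0, 2, 0, 0))


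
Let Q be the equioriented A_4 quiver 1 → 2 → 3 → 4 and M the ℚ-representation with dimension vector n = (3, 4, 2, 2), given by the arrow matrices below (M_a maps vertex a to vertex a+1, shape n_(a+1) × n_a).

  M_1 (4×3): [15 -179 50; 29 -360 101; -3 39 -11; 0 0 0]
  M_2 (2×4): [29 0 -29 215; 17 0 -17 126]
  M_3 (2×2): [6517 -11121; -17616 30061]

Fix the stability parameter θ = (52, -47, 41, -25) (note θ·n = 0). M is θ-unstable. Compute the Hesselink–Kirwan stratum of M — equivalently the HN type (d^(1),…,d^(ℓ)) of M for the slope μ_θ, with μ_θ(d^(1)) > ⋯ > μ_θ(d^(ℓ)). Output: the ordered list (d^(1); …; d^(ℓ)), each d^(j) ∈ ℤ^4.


Interval decomposition of M: I[1,2]^2, I[1,4], I[2,4].
HN type (ℓ=3): μ^(1)=8; μ^(2)=5/2; μ^(3)=-47

((0, 0, 2, 2); (3, 3, 0, 0); (0, 1, 0, 0))


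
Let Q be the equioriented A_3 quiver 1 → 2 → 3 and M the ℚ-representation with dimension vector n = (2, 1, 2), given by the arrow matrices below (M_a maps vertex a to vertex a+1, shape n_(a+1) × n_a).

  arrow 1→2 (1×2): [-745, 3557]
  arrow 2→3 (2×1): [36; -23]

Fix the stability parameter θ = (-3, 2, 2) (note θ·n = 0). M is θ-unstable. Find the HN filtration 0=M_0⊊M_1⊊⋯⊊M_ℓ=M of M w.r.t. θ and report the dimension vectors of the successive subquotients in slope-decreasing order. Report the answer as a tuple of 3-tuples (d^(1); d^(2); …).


Interval decomposition of M: I[1,1], I[1,3], I[3,3].
HN type (ℓ=2): μ^(1)=2; μ^(2)=-3

((0, 1, 2); (2, 0, 0))


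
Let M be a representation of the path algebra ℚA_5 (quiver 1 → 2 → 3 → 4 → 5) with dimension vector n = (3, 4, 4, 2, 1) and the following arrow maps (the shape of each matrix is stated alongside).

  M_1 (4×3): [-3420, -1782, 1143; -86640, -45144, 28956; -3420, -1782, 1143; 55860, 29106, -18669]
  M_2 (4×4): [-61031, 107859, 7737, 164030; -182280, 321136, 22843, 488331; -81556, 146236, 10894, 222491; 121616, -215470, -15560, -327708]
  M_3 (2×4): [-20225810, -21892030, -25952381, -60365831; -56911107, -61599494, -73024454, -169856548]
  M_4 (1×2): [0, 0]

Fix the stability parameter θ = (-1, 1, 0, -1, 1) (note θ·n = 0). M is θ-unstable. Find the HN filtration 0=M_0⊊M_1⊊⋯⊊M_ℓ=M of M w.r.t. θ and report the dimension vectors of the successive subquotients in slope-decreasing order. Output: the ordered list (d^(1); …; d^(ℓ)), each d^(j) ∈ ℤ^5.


Via rank(M_{q-1}∘⋯∘M_p): M ≅ I[1,1]^2, I[1,4], I[2,3]^2, I[2,4], I[5,5].
μ_θ-semistable layers: μ^(1)=1; μ^(2)=1/2; μ^(3)=0; μ^(4)=-1

((0, 0, 0, 0, 1); (0, 2, 2, 0, 0); (0, 2, 2, 2, 0); (3, 0, 0, 0, 0))


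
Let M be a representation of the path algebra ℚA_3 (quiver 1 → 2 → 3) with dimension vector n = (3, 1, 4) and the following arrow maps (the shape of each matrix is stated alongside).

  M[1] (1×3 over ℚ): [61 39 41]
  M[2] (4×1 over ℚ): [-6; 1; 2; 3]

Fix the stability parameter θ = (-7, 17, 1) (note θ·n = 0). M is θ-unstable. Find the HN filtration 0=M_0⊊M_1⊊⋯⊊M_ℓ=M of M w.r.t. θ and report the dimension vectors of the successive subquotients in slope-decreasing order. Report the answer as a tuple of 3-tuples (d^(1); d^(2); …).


Interval decomposition of M: I[1,1]^2, I[1,3], I[3,3]^3.
HN type (ℓ=3): μ^(1)=9; μ^(2)=1; μ^(3)=-7

((0, 1, 1); (0, 0, 3); (3, 0, 0))


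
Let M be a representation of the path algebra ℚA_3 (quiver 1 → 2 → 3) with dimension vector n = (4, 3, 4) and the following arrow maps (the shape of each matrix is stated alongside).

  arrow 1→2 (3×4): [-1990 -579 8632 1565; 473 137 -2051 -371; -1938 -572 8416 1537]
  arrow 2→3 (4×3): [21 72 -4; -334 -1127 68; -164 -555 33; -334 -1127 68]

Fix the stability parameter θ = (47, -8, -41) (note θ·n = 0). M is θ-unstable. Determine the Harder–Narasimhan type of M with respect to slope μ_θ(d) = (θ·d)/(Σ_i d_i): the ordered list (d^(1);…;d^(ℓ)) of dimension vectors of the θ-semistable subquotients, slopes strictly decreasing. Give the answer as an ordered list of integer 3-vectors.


Via rank(M_{q-1}∘⋯∘M_p): M ≅ I[1,1], I[1,3]^3, I[3,3].
μ_θ-semistable layers: μ^(1)=47; μ^(2)=-2/3; μ^(3)=-41

((1, 0, 0); (3, 3, 3); (0, 0, 1))


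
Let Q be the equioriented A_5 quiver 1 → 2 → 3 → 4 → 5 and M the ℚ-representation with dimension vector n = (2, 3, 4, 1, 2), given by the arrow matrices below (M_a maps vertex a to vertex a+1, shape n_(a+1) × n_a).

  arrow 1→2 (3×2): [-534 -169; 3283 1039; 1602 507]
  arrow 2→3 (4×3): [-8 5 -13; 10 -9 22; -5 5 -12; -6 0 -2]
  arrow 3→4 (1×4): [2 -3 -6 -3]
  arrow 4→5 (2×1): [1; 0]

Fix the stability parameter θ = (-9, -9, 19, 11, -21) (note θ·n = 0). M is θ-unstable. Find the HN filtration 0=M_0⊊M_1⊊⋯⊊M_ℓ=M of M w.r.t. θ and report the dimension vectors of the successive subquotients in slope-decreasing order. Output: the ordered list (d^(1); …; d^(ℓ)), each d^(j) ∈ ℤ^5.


Barcode: M ≅ I[1,3], I[1,5], I[2,3], I[3,3], I[5,5]. HN layers by μ_θ (4 steps, strictly decreasing):
  μ^(1)=19; μ^(2)=3; μ^(3)=-9; μ^(4)=-21

((0, 0, 3, 0, 0); (0, 0, 1, 1, 1); (2, 3, 0, 0, 0); (0, 0, 0, 0, 1))


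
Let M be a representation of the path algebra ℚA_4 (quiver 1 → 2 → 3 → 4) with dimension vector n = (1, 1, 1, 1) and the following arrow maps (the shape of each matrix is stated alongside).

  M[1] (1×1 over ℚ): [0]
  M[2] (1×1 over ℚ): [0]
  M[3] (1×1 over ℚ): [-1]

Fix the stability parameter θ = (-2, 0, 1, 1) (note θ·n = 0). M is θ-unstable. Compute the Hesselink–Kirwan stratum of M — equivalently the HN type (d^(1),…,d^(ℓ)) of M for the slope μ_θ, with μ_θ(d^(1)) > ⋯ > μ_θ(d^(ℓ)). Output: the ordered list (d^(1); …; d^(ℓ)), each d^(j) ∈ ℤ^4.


Via rank(M_{q-1}∘⋯∘M_p): M ≅ I[1,1], I[2,2], I[3,4].
μ_θ-semistable layers: μ^(1)=1; μ^(2)=0; μ^(3)=-2

((0, 0, 1, 1); (0, 1, 0, 0); (1, 0, 0, 0))


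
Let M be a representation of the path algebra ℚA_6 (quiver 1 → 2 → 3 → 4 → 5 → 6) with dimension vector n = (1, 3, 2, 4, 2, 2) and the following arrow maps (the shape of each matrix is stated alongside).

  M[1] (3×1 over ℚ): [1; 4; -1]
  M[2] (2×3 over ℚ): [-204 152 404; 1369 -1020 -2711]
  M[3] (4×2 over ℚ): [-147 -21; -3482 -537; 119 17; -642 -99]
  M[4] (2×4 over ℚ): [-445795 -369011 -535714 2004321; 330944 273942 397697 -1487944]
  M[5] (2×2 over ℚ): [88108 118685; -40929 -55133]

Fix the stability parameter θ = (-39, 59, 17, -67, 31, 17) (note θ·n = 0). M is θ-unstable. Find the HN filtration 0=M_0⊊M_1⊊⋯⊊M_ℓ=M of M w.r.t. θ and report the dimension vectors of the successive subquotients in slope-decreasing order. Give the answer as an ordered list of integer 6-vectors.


Barcode: M ≅ I[1,2], I[2,6]^2, I[4,4]^2. HN layers by μ_θ (5 steps, strictly decreasing):
  μ^(1)=59; μ^(2)=24; μ^(3)=3; μ^(4)=-39; μ^(5)=-67

((0, 1, 0, 0, 0, 0); (0, 0, 0, 0, 2, 2); (0, 2, 2, 2, 0, 0); (1, 0, 0, 0, 0, 0); (0, 0, 0, 2, 0, 0))


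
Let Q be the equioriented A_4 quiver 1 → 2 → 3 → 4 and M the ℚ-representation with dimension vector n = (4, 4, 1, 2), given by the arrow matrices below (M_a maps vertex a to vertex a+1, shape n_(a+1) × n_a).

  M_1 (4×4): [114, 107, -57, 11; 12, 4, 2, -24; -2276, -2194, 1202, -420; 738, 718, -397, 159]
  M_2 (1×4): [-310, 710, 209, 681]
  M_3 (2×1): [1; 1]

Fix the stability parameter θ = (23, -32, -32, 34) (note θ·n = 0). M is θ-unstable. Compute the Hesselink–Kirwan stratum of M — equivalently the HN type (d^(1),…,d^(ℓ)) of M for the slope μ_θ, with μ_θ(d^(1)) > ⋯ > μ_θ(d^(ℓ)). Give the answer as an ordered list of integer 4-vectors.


Via rank(M_{q-1}∘⋯∘M_p): M ≅ I[1,1], I[1,2]^2, I[1,4], I[2,2], I[4,4].
μ_θ-semistable layers: μ^(1)=34; μ^(2)=23; μ^(3)=-9/2; μ^(4)=-41/3; μ^(5)=-32

((0, 0, 0, 2); (1, 0, 0, 0); (2, 2, 0, 0); (1, 1, 1, 0); (0, 1, 0, 0))


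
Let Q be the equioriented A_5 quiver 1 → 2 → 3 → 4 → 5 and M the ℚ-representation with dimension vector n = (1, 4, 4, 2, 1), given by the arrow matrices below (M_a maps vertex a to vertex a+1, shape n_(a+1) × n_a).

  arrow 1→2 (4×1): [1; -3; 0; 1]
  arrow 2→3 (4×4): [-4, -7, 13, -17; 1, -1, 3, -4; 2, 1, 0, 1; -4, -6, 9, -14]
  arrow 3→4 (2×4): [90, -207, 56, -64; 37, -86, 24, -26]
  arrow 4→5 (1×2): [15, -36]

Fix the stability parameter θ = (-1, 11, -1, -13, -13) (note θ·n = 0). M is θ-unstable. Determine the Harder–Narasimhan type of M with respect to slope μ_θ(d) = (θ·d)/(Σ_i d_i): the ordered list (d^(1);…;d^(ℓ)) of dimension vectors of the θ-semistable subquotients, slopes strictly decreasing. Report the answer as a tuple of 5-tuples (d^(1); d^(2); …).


Interval decomposition of M: I[1,2], I[2,3], I[2,4], I[2,5], I[3,3].
HN type (ℓ=4): μ^(1)=11; μ^(2)=5; μ^(3)=-1; μ^(4)=-4

((0, 1, 0, 0, 0); (0, 1, 1, 0, 0); (1, 1, 2, 1, 0); (0, 1, 1, 1, 1))


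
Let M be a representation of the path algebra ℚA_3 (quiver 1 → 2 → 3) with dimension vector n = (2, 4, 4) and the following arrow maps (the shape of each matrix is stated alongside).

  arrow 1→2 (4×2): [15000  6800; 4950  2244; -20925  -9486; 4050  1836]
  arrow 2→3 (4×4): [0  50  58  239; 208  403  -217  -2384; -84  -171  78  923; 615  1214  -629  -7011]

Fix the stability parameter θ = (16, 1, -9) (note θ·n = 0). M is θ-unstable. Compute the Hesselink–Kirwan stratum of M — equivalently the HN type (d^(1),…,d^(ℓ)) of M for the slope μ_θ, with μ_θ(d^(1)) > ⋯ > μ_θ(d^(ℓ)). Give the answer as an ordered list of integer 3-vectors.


Interval decomposition of M: I[1,1], I[1,3], I[2,3]^3.
HN type (ℓ=3): μ^(1)=16; μ^(2)=8/3; μ^(3)=-4

((1, 0, 0); (1, 1, 1); (0, 3, 3))


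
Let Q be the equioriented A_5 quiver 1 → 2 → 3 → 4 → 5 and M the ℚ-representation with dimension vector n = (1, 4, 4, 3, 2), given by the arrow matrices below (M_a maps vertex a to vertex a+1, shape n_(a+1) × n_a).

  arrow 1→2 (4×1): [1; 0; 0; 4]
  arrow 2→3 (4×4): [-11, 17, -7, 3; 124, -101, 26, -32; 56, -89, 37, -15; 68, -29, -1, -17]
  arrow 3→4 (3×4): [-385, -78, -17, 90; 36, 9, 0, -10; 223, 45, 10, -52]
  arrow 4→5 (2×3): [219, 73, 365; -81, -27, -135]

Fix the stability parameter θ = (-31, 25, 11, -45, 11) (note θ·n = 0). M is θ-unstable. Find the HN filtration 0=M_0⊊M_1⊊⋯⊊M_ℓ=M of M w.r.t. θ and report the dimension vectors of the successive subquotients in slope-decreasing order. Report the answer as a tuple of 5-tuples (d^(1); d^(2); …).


Via rank(M_{q-1}∘⋯∘M_p): M ≅ I[1,4], I[2,3], I[2,4], I[2,5], I[5,5].
μ_θ-semistable layers: μ^(1)=18; μ^(2)=11; μ^(3)=-3; μ^(4)=-31

((0, 1, 1, 0, 0); (0, 0, 0, 0, 2); (0, 3, 3, 3, 0); (1, 0, 0, 0, 0))


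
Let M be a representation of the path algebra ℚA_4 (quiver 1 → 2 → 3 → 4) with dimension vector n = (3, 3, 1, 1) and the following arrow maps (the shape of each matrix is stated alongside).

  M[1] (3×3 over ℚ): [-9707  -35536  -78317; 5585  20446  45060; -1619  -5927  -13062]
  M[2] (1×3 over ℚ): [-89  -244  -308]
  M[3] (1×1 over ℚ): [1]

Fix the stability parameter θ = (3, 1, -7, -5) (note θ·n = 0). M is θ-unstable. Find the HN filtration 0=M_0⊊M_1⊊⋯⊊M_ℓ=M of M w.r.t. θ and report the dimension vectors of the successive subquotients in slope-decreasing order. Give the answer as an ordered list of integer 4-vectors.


Via rank(M_{q-1}∘⋯∘M_p): M ≅ I[1,2]^2, I[1,4].
μ_θ-semistable layers: μ^(1)=2; μ^(2)=-2

((2, 2, 0, 0); (1, 1, 1, 1))


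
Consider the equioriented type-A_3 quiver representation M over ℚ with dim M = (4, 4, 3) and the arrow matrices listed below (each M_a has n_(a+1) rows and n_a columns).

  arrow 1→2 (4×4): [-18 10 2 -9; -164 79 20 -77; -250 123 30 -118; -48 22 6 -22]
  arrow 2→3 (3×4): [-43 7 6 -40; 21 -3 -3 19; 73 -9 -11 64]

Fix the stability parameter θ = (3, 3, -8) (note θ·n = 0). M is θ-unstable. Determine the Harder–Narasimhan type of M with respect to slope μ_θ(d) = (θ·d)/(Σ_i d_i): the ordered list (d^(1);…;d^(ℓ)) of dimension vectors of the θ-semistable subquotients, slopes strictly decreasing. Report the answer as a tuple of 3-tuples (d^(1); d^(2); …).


Barcode: M ≅ I[1,1], I[1,3]^3, I[2,2]. HN layers by μ_θ (2 steps, strictly decreasing):
  μ^(1)=3; μ^(2)=-2/3

((1, 1, 0); (3, 3, 3))


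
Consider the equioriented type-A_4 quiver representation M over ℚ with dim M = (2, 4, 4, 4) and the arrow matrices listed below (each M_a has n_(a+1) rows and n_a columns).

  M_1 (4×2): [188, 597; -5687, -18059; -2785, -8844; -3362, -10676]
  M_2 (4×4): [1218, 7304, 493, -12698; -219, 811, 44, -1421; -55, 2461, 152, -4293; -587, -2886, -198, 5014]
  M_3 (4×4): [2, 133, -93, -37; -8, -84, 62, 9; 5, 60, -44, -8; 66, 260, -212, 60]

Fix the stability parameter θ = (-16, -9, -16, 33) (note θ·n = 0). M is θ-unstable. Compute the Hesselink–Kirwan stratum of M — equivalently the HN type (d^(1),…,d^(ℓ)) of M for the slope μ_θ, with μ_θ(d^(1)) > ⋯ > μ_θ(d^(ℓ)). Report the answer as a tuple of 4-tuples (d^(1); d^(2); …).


Interval decomposition of M: I[1,4]^2, I[2,3], I[2,4], I[4,4].
HN type (ℓ=3): μ^(1)=33; μ^(2)=-25/2; μ^(3)=-16

((0, 0, 0, 4); (0, 4, 4, 0); (2, 0, 0, 0))


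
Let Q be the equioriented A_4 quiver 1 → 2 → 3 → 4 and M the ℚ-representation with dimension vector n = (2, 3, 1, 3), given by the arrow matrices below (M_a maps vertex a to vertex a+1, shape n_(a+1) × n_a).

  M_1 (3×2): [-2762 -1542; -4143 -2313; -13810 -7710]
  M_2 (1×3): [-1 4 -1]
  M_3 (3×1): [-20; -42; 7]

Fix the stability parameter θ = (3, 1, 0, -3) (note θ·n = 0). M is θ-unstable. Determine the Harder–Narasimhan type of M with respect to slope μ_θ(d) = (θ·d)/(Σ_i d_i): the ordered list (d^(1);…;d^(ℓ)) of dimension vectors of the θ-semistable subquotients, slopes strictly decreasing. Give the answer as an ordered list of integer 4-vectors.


Via rank(M_{q-1}∘⋯∘M_p): M ≅ I[1,1], I[1,2], I[2,2], I[2,4], I[4,4]^2.
μ_θ-semistable layers: μ^(1)=3; μ^(2)=2; μ^(3)=1; μ^(4)=-2/3; μ^(5)=-3

((1, 0, 0, 0); (1, 1, 0, 0); (0, 1, 0, 0); (0, 1, 1, 1); (0, 0, 0, 2))


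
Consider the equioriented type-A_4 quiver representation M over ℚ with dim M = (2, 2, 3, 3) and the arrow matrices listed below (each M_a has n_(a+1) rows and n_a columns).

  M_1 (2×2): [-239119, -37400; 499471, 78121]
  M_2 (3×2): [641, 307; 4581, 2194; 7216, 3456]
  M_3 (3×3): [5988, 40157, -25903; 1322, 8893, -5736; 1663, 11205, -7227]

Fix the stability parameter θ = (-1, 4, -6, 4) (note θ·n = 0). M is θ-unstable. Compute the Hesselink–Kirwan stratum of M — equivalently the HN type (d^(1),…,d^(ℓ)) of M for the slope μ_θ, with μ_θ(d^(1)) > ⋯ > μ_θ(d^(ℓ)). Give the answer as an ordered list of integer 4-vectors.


Via rank(M_{q-1}∘⋯∘M_p): M ≅ I[1,4]^2, I[3,4].
μ_θ-semistable layers: μ^(1)=4; μ^(2)=-1; μ^(3)=-6

((0, 0, 0, 3); (2, 2, 2, 0); (0, 0, 1, 0))


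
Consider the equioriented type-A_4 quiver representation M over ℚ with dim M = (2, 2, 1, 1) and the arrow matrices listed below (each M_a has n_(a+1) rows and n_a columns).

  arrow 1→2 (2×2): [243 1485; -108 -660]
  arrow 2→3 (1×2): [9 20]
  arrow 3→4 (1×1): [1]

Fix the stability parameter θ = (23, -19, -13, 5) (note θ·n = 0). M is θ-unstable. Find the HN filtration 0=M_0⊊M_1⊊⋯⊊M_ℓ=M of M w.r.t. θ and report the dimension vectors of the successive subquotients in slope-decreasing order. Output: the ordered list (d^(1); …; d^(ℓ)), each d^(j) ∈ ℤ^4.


Interval decomposition of M: I[1,1], I[1,4], I[2,2].
HN type (ℓ=4): μ^(1)=23; μ^(2)=5; μ^(3)=-3; μ^(4)=-19

((1, 0, 0, 0); (0, 0, 0, 1); (1, 1, 1, 0); (0, 1, 0, 0))


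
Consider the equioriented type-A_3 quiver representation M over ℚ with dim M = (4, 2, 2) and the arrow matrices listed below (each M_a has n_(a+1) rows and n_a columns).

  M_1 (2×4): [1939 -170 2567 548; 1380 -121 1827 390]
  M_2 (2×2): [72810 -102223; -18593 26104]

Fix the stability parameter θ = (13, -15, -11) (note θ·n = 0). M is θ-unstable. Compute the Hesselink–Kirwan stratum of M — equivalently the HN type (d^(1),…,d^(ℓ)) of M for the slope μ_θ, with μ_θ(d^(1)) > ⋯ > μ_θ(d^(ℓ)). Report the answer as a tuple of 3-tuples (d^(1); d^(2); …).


Via rank(M_{q-1}∘⋯∘M_p): M ≅ I[1,1]^2, I[1,3]^2.
μ_θ-semistable layers: μ^(1)=13; μ^(2)=-13/3

((2, 0, 0); (2, 2, 2))


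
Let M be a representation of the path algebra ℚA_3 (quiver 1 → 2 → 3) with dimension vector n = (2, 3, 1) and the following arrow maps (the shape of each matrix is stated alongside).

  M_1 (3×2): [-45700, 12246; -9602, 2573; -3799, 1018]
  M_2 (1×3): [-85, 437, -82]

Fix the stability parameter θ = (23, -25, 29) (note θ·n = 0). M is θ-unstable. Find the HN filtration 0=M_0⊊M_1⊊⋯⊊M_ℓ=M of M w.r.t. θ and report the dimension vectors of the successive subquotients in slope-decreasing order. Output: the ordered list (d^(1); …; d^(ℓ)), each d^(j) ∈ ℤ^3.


Via rank(M_{q-1}∘⋯∘M_p): M ≅ I[1,2], I[1,3], I[2,2].
μ_θ-semistable layers: μ^(1)=29; μ^(2)=-1; μ^(3)=-25

((0, 0, 1); (2, 2, 0); (0, 1, 0))


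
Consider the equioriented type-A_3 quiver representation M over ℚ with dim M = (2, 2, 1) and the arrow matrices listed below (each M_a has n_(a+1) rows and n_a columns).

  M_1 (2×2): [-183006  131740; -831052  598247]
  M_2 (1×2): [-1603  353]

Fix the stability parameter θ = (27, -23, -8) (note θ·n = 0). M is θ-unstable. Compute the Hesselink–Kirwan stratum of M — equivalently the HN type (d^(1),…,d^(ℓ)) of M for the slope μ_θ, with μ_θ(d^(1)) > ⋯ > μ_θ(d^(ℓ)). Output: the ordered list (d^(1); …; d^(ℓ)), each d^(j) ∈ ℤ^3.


Interval decomposition of M: I[1,2], I[1,3].
HN type (ℓ=2): μ^(1)=2; μ^(2)=-4/3

((1, 1, 0); (1, 1, 1))


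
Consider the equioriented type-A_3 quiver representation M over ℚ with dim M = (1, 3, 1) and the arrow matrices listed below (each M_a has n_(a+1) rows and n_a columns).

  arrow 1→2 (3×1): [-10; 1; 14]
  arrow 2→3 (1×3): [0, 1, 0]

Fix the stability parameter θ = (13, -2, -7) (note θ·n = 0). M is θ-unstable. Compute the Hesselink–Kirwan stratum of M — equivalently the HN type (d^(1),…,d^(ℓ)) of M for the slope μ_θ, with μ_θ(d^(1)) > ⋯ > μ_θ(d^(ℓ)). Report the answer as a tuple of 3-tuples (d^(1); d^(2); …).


Via rank(M_{q-1}∘⋯∘M_p): M ≅ I[1,3], I[2,2]^2.
μ_θ-semistable layers: μ^(1)=4/3; μ^(2)=-2

((1, 1, 1); (0, 2, 0))


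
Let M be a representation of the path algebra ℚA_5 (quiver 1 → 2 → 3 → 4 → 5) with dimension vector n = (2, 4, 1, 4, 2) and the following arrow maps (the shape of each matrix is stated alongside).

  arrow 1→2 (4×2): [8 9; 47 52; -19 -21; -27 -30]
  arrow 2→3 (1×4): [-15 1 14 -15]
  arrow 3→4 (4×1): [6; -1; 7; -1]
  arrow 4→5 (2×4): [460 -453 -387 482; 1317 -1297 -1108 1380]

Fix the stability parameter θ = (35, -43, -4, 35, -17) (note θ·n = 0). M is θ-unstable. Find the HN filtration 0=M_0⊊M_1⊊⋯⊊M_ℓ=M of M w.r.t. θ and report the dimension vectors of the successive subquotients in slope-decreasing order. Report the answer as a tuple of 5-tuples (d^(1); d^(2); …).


Via rank(M_{q-1}∘⋯∘M_p): M ≅ I[1,2], I[1,5], I[2,2]^2, I[4,4]^2, I[4,5].
μ_θ-semistable layers: μ^(1)=35; μ^(2)=9; μ^(3)=-4; μ^(4)=-43

((0, 0, 0, 2, 0); (0, 0, 0, 2, 2); (2, 2, 1, 0, 0); (0, 2, 0, 0, 0))


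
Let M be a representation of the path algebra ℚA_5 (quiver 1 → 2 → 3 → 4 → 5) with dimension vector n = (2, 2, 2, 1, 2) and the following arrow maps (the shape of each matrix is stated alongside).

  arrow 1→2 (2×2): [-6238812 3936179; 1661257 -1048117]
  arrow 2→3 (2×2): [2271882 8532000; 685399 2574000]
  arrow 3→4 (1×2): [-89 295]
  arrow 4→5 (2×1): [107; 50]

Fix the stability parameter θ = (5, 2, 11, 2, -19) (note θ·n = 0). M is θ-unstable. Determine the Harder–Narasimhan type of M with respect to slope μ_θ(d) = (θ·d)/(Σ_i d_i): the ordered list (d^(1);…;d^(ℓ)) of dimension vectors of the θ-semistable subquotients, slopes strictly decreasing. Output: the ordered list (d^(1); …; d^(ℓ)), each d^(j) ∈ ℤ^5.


Interval decomposition of M: I[1,2], I[1,5], I[3,3], I[5,5].
HN type (ℓ=4): μ^(1)=11; μ^(2)=7/2; μ^(3)=1/5; μ^(4)=-19

((0, 0, 1, 0, 0); (1, 1, 0, 0, 0); (1, 1, 1, 1, 1); (0, 0, 0, 0, 1))
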